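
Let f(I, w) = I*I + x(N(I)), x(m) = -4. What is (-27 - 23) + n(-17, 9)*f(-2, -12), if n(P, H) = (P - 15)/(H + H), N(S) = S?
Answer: -50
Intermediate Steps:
n(P, H) = (-15 + P)/(2*H) (n(P, H) = (-15 + P)/((2*H)) = (-15 + P)*(1/(2*H)) = (-15 + P)/(2*H))
f(I, w) = -4 + I**2 (f(I, w) = I*I - 4 = I**2 - 4 = -4 + I**2)
(-27 - 23) + n(-17, 9)*f(-2, -12) = (-27 - 23) + ((1/2)*(-15 - 17)/9)*(-4 + (-2)**2) = -50 + ((1/2)*(1/9)*(-32))*(-4 + 4) = -50 - 16/9*0 = -50 + 0 = -50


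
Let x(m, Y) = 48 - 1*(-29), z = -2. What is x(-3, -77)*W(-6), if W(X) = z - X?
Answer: 308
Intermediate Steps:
x(m, Y) = 77 (x(m, Y) = 48 + 29 = 77)
W(X) = -2 - X
x(-3, -77)*W(-6) = 77*(-2 - 1*(-6)) = 77*(-2 + 6) = 77*4 = 308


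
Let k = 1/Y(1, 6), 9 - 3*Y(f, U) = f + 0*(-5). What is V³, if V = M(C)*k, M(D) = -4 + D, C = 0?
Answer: -27/8 ≈ -3.3750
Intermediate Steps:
Y(f, U) = 3 - f/3 (Y(f, U) = 3 - (f + 0*(-5))/3 = 3 - (f + 0)/3 = 3 - f/3)
k = 3/8 (k = 1/(3 - ⅓*1) = 1/(3 - ⅓) = 1/(8/3) = 3/8 ≈ 0.37500)
V = -3/2 (V = (-4 + 0)*(3/8) = -4*3/8 = -3/2 ≈ -1.5000)
V³ = (-3/2)³ = -27/8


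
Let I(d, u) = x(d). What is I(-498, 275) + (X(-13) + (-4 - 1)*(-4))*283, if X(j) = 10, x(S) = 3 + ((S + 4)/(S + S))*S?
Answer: 8246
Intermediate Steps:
x(S) = 5 + S/2 (x(S) = 3 + ((4 + S)/((2*S)))*S = 3 + ((4 + S)*(1/(2*S)))*S = 3 + ((4 + S)/(2*S))*S = 3 + (2 + S/2) = 5 + S/2)
I(d, u) = 5 + d/2
I(-498, 275) + (X(-13) + (-4 - 1)*(-4))*283 = (5 + (1/2)*(-498)) + (10 + (-4 - 1)*(-4))*283 = (5 - 249) + (10 - 5*(-4))*283 = -244 + (10 + 20)*283 = -244 + 30*283 = -244 + 8490 = 8246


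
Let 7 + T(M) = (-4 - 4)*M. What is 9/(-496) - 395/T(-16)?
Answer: -197009/60016 ≈ -3.2826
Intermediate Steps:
T(M) = -7 - 8*M (T(M) = -7 + (-4 - 4)*M = -7 - 8*M)
9/(-496) - 395/T(-16) = 9/(-496) - 395/(-7 - 8*(-16)) = 9*(-1/496) - 395/(-7 + 128) = -9/496 - 395/121 = -197009/60016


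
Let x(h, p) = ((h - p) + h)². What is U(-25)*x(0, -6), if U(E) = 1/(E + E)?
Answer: -18/25 ≈ -0.72000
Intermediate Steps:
x(h, p) = (-p + 2*h)²
U(E) = 1/(2*E)
U(-25)*x(0, -6) = ((½)/(-25))*(-1*(-6) + 2*0)² = ((½)*(-1/25))*(6 + 0)² = -1/50*6² = -1/50*36 = -18/25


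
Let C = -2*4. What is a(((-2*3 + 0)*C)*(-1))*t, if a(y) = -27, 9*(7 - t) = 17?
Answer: -138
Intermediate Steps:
C = -8
t = 46/9 (t = 7 - ⅑*17 = 7 - 17/9 = 46/9 ≈ 5.1111)
a(((-2*3 + 0)*C)*(-1))*t = -27*46/9 = -138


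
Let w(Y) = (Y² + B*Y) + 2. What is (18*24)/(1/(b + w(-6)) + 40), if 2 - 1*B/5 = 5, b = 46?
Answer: 75168/6961 ≈ 10.798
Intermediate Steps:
B = -15 (B = 10 - 5*5 = 10 - 25 = -15)
w(Y) = 2 + Y² - 15*Y (w(Y) = (Y² - 15*Y) + 2 = 2 + Y² - 15*Y)
(18*24)/(1/(b + w(-6)) + 40) = (18*24)/(1/(46 + (2 + (-6)² - 15*(-6))) + 40) = 432/(1/(46 + (2 + 36 + 90)) + 40) = 432/(1/(46 + 128) + 40) = 432/(1/174 + 40) = 432/(6961/174) = 432*(174/6961) = 75168/6961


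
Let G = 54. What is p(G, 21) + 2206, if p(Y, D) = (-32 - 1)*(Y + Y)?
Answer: -1358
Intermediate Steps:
p(Y, D) = -66*Y
p(G, 21) + 2206 = -66*54 + 2206 = -3564 + 2206 = -1358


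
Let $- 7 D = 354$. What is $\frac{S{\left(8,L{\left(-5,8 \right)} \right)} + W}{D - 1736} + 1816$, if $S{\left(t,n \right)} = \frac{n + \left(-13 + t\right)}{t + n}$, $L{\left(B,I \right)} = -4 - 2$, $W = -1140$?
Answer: $\frac{45437829}{25012} \approx 1816.6$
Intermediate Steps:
$D = - \frac{354}{7}$ ($D = \left(- \frac{1}{7}\right) 354 = - \frac{354}{7} \approx -50.571$)
$L{\left(B,I \right)} = -6$ ($L{\left(B,I \right)} = -4 - 2 = -6$)
$S{\left(t,n \right)} = \frac{-13 + n + t}{n + t}$
$\frac{S{\left(8,L{\left(-5,8 \right)} \right)} + W}{D - 1736} + 1816 = \frac{\frac{-13 - 6 + 8}{-6 + 8} - 1140}{- \frac{354}{7} - 1736} + 1816 = \frac{\frac{1}{2} \left(-11\right) - 1140}{- \frac{12506}{7}} + 1816 = \left(\frac{1}{2} \left(-11\right) - 1140\right) \left(- \frac{7}{12506}\right) + 1816 = \left(- \frac{11}{2} - 1140\right) \left(- \frac{7}{12506}\right) + 1816 = \left(- \frac{2291}{2}\right) \left(- \frac{7}{12506}\right) + 1816 = \frac{16037}{25012} + 1816 = \frac{45437829}{25012}$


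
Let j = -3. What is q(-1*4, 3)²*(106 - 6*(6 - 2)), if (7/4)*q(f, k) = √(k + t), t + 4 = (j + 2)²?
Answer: 0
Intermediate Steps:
t = -3 (t = -4 + (-3 + 2)² = -4 + (-1)² = -4 + 1 = -3)
q(f, k) = 4*√(-3 + k)/7 (q(f, k) = 4*√(k - 3)/7 = 4*√(-3 + k)/7)
q(-1*4, 3)²*(106 - 6*(6 - 2)) = (4*√(-3 + 3)/7)²*(106 - 6*(6 - 2)) = (4*√0/7)²*(106 - 6*4) = ((4/7)*0)²*(106 - 24) = 0²*82 = 0*82 = 0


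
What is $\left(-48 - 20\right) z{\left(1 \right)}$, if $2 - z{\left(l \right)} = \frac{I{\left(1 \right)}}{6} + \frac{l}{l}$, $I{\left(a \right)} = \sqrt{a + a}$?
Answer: $-68 + \frac{34 \sqrt{2}}{3} \approx -51.972$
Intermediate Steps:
$I{\left(a \right)} = \sqrt{2} \sqrt{a}$ ($I{\left(a \right)} = \sqrt{2 a} = \sqrt{2} \sqrt{a}$)
$z{\left(l \right)} = 1 - \frac{\sqrt{2}}{6}$ ($z{\left(l \right)} = 2 - \left(\frac{\sqrt{2} \sqrt{1}}{6} + \frac{l}{l}\right) = 2 - \left(\sqrt{2} \cdot 1 \cdot \frac{1}{6} + 1\right) = 2 - \left(\sqrt{2} \cdot \frac{1}{6} + 1\right) = 2 - \left(\frac{\sqrt{2}}{6} + 1\right) = 2 - \left(1 + \frac{\sqrt{2}}{6}\right) = 1 - \frac{\sqrt{2}}{6}$)
$\left(-48 - 20\right) z{\left(1 \right)} = \left(-48 - 20\right) \left(1 - \frac{\sqrt{2}}{6}\right) = - 68 \left(1 - \frac{\sqrt{2}}{6}\right) = -68 + \frac{34 \sqrt{2}}{3}$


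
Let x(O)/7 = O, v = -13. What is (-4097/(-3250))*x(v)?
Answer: -28679/250 ≈ -114.72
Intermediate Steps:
x(O) = 7*O
(-4097/(-3250))*x(v) = (-4097/(-3250))*(7*(-13)) = -4097*(-1/3250)*(-91) = (4097/3250)*(-91) = -28679/250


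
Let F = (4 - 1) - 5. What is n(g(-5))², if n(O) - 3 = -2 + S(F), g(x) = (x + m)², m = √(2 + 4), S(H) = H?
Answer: 1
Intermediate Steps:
F = -2 (F = 3 - 5 = -2)
m = √6 ≈ 2.4495
g(x) = (x + √6)²
n(O) = -1 (n(O) = 3 + (-2 - 2) = 3 - 4 = -1)
n(g(-5))² = (-1)² = 1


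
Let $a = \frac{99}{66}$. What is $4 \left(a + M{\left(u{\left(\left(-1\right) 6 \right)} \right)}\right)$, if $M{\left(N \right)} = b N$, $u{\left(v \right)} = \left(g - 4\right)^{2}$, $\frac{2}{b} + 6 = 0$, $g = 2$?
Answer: $\frac{2}{3} \approx 0.66667$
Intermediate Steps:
$b = - \frac{1}{3}$ ($b = \frac{2}{-6 + 0} = \frac{2}{-6} = 2 \left(- \frac{1}{6}\right) = - \frac{1}{3} \approx -0.33333$)
$u{\left(v \right)} = 4$ ($u{\left(v \right)} = \left(2 - 4\right)^{2} = \left(-2\right)^{2} = 4$)
$a = \frac{3}{2}$ ($a = 99 \cdot \frac{1}{66} = \frac{3}{2} \approx 1.5$)
$M{\left(N \right)} = - \frac{N}{3}$
$4 \left(a + M{\left(u{\left(\left(-1\right) 6 \right)} \right)}\right) = 4 \left(\frac{3}{2} - \frac{4}{3}\right) = 4 \cdot \frac{1}{6} = \frac{2}{3}$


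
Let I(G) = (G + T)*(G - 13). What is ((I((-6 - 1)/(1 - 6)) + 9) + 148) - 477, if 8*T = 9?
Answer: -34929/100 ≈ -349.29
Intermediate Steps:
T = 9/8 (T = (⅛)*9 = 9/8 ≈ 1.1250)
I(G) = (-13 + G)*(9/8 + G) (I(G) = (G + 9/8)*(G - 13) = (9/8 + G)*(-13 + G) = (-13 + G)*(9/8 + G))
((I((-6 - 1)/(1 - 6)) + 9) + 148) - 477 = (((-117/8 + ((-6 - 1)/(1 - 6))² - 95*(-6 - 1)/(8*(1 - 6))) + 9) + 148) - 477 = (((-117/8 + (-7/(-5))² - (-665)/(8*(-5))) + 9) + 148) - 477 = (((-117/8 + (-7*(-⅕))² - (-665)*(-1)/(8*5)) + 9) + 148) - 477 = (((-117/8 + (7/5)² - 95/8*7/5) + 9) + 148) - 477 = (((-117/8 + 49/25 - 133/8) + 9) + 148) - 477 = ((-2929/100 + 9) + 148) - 477 = (-2029/100 + 148) - 477 = 12771/100 - 477 = -34929/100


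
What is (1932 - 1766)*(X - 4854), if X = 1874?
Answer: -494680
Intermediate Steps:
(1932 - 1766)*(X - 4854) = (1932 - 1766)*(1874 - 4854) = 166*(-2980) = -494680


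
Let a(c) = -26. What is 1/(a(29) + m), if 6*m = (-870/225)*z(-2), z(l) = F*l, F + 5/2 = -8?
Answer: -15/593 ≈ -0.025295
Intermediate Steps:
F = -21/2 (F = -5/2 - 8 = -21/2 ≈ -10.500)
z(l) = -21*l/2
m = -203/15 (m = ((-870/225)*(-21/2*(-2)))/6 = (-870*1/225*21)/6 = (-58/15*21)/6 = (⅙)*(-406/5) = -203/15 ≈ -13.533)
1/(a(29) + m) = 1/(-26 - 203/15) = 1/(-593/15) = -15/593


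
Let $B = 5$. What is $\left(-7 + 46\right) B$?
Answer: $195$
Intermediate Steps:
$\left(-7 + 46\right) B = \left(-7 + 46\right) 5 = 39 \cdot 5 = 195$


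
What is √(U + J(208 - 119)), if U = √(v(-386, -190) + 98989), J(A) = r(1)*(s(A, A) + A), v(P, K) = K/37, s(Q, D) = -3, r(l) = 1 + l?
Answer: √(235468 + 37*√135508911)/37 ≈ 22.059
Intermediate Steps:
v(P, K) = K/37 (v(P, K) = K*(1/37) = K/37)
J(A) = -6 + 2*A (J(A) = (1 + 1)*(-3 + A) = 2*(-3 + A) = -6 + 2*A)
U = √135508911/37 (U = √((1/37)*(-190) + 98989) = √(-190/37 + 98989) = √(3662403/37) = √135508911/37 ≈ 314.62)
√(U + J(208 - 119)) = √(√135508911/37 + (-6 + 2*(208 - 119))) = √(√135508911/37 + (-6 + 2*89)) = √(√135508911/37 + (-6 + 178)) = √(√135508911/37 + 172) = √(172 + √135508911/37)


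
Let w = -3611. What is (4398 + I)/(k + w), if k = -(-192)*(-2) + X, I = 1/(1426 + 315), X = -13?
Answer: -7656919/6977928 ≈ -1.0973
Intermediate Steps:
I = 1/1741 ≈ 0.00057438
k = -397 (k = -(-192)*(-2) - 13 = -32*12 - 13 = -384 - 13 = -397)
(4398 + I)/(k + w) = (4398 + 1/1741)/(-397 - 3611) = (7656919/1741)/(-4008) = (7656919/1741)*(-1/4008) = -7656919/6977928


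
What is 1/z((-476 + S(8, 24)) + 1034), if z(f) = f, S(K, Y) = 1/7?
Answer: 7/3907 ≈ 0.0017917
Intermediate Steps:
S(K, Y) = ⅐
1/z((-476 + S(8, 24)) + 1034) = 1/((-476 + ⅐) + 1034) = 1/(-3331/7 + 1034) = 1/(3907/7) = 7/3907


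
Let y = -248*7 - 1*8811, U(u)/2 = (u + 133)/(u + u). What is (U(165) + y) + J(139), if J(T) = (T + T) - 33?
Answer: -1699532/165 ≈ -10300.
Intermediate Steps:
J(T) = -33 + 2*T (J(T) = 2*T - 33 = -33 + 2*T)
U(u) = (133 + u)/u (U(u) = 2*((u + 133)/(u + u)) = 2*((133 + u)/((2*u))) = 2*((133 + u)*(1/(2*u))) = 2*((133 + u)/(2*u)) = (133 + u)/u)
y = -10547 (y = -1736 - 8811 = -10547)
(U(165) + y) + J(139) = ((133 + 165)/165 - 10547) + (-33 + 2*139) = ((1/165)*298 - 10547) + (-33 + 278) = (298/165 - 10547) + 245 = -1739957/165 + 245 = -1699532/165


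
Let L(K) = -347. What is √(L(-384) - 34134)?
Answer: 29*I*√41 ≈ 185.69*I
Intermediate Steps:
√(L(-384) - 34134) = √(-347 - 34134) = √(-34481) = 29*I*√41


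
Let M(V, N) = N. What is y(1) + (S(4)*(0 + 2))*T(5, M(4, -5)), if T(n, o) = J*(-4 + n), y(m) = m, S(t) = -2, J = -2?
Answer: 9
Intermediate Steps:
T(n, o) = 8 - 2*n (T(n, o) = -2*(-4 + n) = 8 - 2*n)
y(1) + (S(4)*(0 + 2))*T(5, M(4, -5)) = 1 + (-2*(0 + 2))*(8 - 2*5) = 1 + (-2*2)*(8 - 10) = 1 - 4*(-2) = 1 + 8 = 9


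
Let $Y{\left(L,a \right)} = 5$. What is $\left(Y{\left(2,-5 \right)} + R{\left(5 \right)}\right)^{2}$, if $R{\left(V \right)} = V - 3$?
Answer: $49$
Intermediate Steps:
$R{\left(V \right)} = -3 + V$
$\left(Y{\left(2,-5 \right)} + R{\left(5 \right)}\right)^{2} = \left(5 + \left(-3 + 5\right)\right)^{2} = \left(5 + 2\right)^{2} = 7^{2} = 49$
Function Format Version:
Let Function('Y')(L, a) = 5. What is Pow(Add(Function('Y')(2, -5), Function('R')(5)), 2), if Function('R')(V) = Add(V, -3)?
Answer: 49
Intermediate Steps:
Function('R')(V) = Add(-3, V)
Pow(Add(Function('Y')(2, -5), Function('R')(5)), 2) = Pow(Add(5, Add(-3, 5)), 2) = Pow(Add(5, 2), 2) = Pow(7, 2) = 49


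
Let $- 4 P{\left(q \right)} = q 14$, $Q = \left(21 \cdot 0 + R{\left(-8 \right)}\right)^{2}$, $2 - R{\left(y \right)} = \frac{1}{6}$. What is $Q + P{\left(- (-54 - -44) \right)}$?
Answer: $- \frac{1139}{36} \approx -31.639$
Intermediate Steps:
$R{\left(y \right)} = \frac{11}{6}$ ($R{\left(y \right)} = 2 - \frac{1}{6} = \frac{11}{6}$)
$Q = \frac{121}{36}$ ($Q = \left(21 \cdot 0 + \frac{11}{6}\right)^{2} = \left(0 + \frac{11}{6}\right)^{2} = \left(\frac{11}{6}\right)^{2} = \frac{121}{36} \approx 3.3611$)
$P{\left(q \right)} = - \frac{7 q}{2}$ ($P{\left(q \right)} = - \frac{q 14}{4} = - \frac{14 q}{4} = - \frac{7 q}{2}$)
$Q + P{\left(- (-54 - -44) \right)} = \frac{121}{36} - \frac{7 \left(- (-54 - -44)\right)}{2} = \frac{121}{36} - \frac{7 \left(- (-54 + 44)\right)}{2} = \frac{121}{36} - \frac{7 \left(\left(-1\right) \left(-10\right)\right)}{2} = \frac{121}{36} - 35 = - \frac{1139}{36}$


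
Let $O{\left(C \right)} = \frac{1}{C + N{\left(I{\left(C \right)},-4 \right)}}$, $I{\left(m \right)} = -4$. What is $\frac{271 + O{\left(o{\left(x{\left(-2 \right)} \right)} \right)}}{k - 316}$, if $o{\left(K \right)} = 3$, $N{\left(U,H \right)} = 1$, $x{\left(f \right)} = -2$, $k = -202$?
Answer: $- \frac{155}{296} \approx -0.52365$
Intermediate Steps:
$O{\left(C \right)} = \frac{1}{1 + C}$ ($O{\left(C \right)} = \frac{1}{C + 1} = \frac{1}{1 + C}$)
$\frac{271 + O{\left(o{\left(x{\left(-2 \right)} \right)} \right)}}{k - 316} = \frac{271 + \frac{1}{1 + 3}}{-202 - 316} = \frac{271 + \frac{1}{4}}{-518} = \left(271 + \frac{1}{4}\right) \left(- \frac{1}{518}\right) = \frac{1085}{4} \left(- \frac{1}{518}\right) = - \frac{155}{296}$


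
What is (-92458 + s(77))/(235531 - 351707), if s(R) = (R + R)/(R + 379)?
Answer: 21080347/26488128 ≈ 0.79584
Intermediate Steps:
s(R) = 2*R/(379 + R) (s(R) = (2*R)/(379 + R) = 2*R/(379 + R))
(-92458 + s(77))/(235531 - 351707) = (-92458 + 2*77/(379 + 77))/(235531 - 351707) = (-92458 + 2*77/456)/(-116176) = (-92458 + 2*77*(1/456))*(-1/116176) = (-92458 + 77/228)*(-1/116176) = -21080347/228*(-1/116176) = 21080347/26488128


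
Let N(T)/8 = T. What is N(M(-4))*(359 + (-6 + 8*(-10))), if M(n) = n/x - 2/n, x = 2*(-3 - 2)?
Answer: 9828/5 ≈ 1965.6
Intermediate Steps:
x = -10 (x = 2*(-5) = -10)
M(n) = -2/n - n/10 (M(n) = n/(-10) - 2/n = n*(-⅒) - 2/n = -n/10 - 2/n = -2/n - n/10)
N(T) = 8*T
N(M(-4))*(359 + (-6 + 8*(-10))) = (8*(-2/(-4) - ⅒*(-4)))*(359 + (-6 + 8*(-10))) = (8*(-2*(-¼) + ⅖))*(359 + (-6 - 80)) = (8*(½ + ⅖))*(359 - 86) = (8*(9/10))*273 = (36/5)*273 = 9828/5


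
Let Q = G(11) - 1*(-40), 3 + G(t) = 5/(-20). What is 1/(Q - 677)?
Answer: -4/2561 ≈ -0.0015619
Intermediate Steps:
G(t) = -13/4 (G(t) = -3 + 5/(-20) = -3 + 5*(-1/20) = -3 - ¼ = -13/4)
Q = 147/4 (Q = -13/4 - 1*(-40) = -13/4 + 40 = 147/4 ≈ 36.750)
1/(Q - 677) = 1/(147/4 - 677) = 1/(-2561/4) = -4/2561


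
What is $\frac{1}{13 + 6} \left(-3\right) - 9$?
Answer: $- \frac{174}{19} \approx -9.1579$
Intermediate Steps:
$\frac{1}{13 + 6} \left(-3\right) - 9 = \frac{1}{19} \left(-3\right) - 9 = - \frac{3}{19} - 9 = - \frac{174}{19}$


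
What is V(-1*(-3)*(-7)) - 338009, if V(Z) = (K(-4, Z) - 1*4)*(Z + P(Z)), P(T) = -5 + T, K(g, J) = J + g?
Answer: -336646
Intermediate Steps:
V(Z) = (-8 + Z)*(-5 + 2*Z) (V(Z) = ((Z - 4) - 1*4)*(Z + (-5 + Z)) = ((-4 + Z) - 4)*(-5 + 2*Z) = (-8 + Z)*(-5 + 2*Z))
V(-1*(-3)*(-7)) - 338009 = (40 - 21*(-1*(-3))*(-7) + 2*(-1*(-3)*(-7))**2) - 338009 = (40 - 63*(-7) + 2*(3*(-7))**2) - 338009 = (40 - 21*(-21) + 2*(-21)**2) - 338009 = (40 + 441 + 2*441) - 338009 = (40 + 441 + 882) - 338009 = 1363 - 338009 = -336646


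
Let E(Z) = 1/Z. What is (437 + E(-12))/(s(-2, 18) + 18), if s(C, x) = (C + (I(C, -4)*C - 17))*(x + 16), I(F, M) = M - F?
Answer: -5243/5904 ≈ -0.88804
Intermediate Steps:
s(C, x) = (16 + x)*(-17 + C + C*(-4 - C)) (s(C, x) = (C + ((-4 - C)*C - 17))*(x + 16) = (C + (C*(-4 - C) - 17))*(16 + x) = (C + (-17 + C*(-4 - C)))*(16 + x) = (-17 + C + C*(-4 - C))*(16 + x) = (16 + x)*(-17 + C + C*(-4 - C)))
(437 + E(-12))/(s(-2, 18) + 18) = (437 + 1/(-12))/((-272 - 17*18 + 16*(-2) - 2*18 - 16*(-2)*(4 - 2) - 1*(-2)*18*(4 - 2)) + 18) = (437 - 1/12)/((-272 - 306 - 32 - 36 - 16*(-2)*2 - 1*(-2)*18*2) + 18) = 5243/(12*((-272 - 306 - 32 - 36 + 64 + 72) + 18)) = 5243/(12*(-510 + 18)) = (5243/12)/(-492) = (5243/12)*(-1/492) = -5243/5904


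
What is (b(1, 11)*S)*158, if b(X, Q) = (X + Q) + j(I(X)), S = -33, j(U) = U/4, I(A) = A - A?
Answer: -62568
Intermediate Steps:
I(A) = 0
j(U) = U/4 (j(U) = U*(¼) = U/4)
b(X, Q) = Q + X (b(X, Q) = (X + Q) + (¼)*0 = (Q + X) + 0 = Q + X)
(b(1, 11)*S)*158 = ((11 + 1)*(-33))*158 = (12*(-33))*158 = -396*158 = -62568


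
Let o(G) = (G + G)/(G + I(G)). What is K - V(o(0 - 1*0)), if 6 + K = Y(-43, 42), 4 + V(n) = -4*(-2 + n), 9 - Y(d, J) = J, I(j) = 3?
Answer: -43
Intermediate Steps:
Y(d, J) = 9 - J
o(G) = 2*G/(3 + G) (o(G) = (G + G)/(G + 3) = (2*G)/(3 + G) = 2*G/(3 + G))
V(n) = 4 - 4*n (V(n) = -4 - 4*(-2 + n) = -4 + (8 - 4*n) = 4 - 4*n)
K = -39 (K = -6 + (9 - 1*42) = -6 + (9 - 42) = -6 - 33 = -39)
K - V(o(0 - 1*0)) = -39 - (4 - 8*(0 - 1*0)/(3 + (0 - 1*0))) = -39 - (4 - 8*(0 + 0)/(3 + (0 + 0))) = -39 - (4 - 8*0/(3 + 0)) = -39 - (4 - 8*0/3) = -39 - (4 - 4*0) = -39 - (4 + 0) = -39 - 1*4 = -39 - 4 = -43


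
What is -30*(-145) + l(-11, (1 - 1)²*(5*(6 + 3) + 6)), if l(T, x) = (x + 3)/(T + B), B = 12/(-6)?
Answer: 56547/13 ≈ 4349.8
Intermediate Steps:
B = -2 (B = 12*(-⅙) = -2)
l(T, x) = (3 + x)/(-2 + T) (l(T, x) = (x + 3)/(T - 2) = (3 + x)/(-2 + T))
-30*(-145) + l(-11, (1 - 1)²*(5*(6 + 3) + 6)) = -30*(-145) + (3 + (1 - 1)²*(5*(6 + 3) + 6))/(-2 - 11) = 4350 + (3 + 0²*(5*9 + 6))/(-13) = 4350 - (3 + 0*(45 + 6))/13 = 4350 - (3 + 0*51)/13 = 4350 - (3 + 0)/13 = 4350 - 1/13*3 = 4350 - 3/13 = 56547/13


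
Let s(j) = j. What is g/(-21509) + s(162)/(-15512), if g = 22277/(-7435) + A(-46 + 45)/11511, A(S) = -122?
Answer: -147111512713813/14277495986320140 ≈ -0.010304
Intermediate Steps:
g = -257337617/85584285 (g = 22277/(-7435) - 122/11511 = 22277*(-1/7435) - 122*1/11511 = -22277/7435 - 122/11511 = -257337617/85584285 ≈ -3.0068)
g/(-21509) + s(162)/(-15512) = -257337617/85584285/(-21509) + 162/(-15512) = -257337617/85584285*(-1/21509) + 162*(-1/15512) = 257337617/1840832386065 - 81/7756 = -147111512713813/14277495986320140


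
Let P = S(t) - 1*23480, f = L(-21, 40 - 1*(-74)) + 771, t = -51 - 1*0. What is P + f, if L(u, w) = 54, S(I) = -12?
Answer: -22667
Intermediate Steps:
t = -51 (t = -51 + 0 = -51)
f = 825 (f = 54 + 771 = 825)
P = -23492 (P = -12 - 1*23480 = -12 - 23480 = -23492)
P + f = -23492 + 825 = -22667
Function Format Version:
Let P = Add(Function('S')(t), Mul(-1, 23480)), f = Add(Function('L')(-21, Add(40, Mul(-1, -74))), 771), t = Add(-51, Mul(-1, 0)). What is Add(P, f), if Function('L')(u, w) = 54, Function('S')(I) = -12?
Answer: -22667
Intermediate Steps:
t = -51 (t = Add(-51, 0) = -51)
f = 825 (f = Add(54, 771) = 825)
P = -23492 (P = Add(-12, Mul(-1, 23480)) = Add(-12, -23480) = -23492)
Add(P, f) = Add(-23492, 825) = -22667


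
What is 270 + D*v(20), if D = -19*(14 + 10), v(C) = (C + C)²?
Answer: -729330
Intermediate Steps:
v(C) = 4*C² (v(C) = (2*C)² = 4*C²)
D = -456 (D = -19*24 = -456)
270 + D*v(20) = 270 - 1824*20² = 270 - 1824*400 = 270 - 456*1600 = 270 - 729600 = -729330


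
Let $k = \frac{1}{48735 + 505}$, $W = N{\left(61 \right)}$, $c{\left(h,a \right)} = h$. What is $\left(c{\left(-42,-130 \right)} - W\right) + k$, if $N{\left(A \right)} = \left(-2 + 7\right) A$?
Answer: $- \frac{17086279}{49240} \approx -347.0$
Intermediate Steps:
$N{\left(A \right)} = 5 A$
$W = 305$ ($W = 5 \cdot 61 = 305$)
$k = \frac{1}{49240} \approx 2.0309 \cdot 10^{-5}$
$\left(c{\left(-42,-130 \right)} - W\right) + k = \left(-42 - 305\right) + \frac{1}{49240} = -347 + \frac{1}{49240} = - \frac{17086279}{49240}$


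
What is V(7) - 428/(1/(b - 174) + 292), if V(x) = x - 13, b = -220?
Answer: -858914/115047 ≈ -7.4658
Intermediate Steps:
V(x) = -13 + x
V(7) - 428/(1/(b - 174) + 292) = (-13 + 7) - 428/(1/(-220 - 174) + 292) = -6 - 428/(1/(-394) + 292) = -6 - 428/(-1/394 + 292) = -6 - 428/(115047/394) = -6 + (394/115047)*(-428) = -6 - 168632/115047 = -858914/115047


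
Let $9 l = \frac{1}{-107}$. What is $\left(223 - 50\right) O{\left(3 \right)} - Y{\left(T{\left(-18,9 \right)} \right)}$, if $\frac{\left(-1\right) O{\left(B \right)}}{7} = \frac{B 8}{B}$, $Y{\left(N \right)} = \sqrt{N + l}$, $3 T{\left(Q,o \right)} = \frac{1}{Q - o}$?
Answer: $-9688 - \frac{2 i \sqrt{3103}}{963} \approx -9688.0 - 0.11569 i$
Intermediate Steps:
$l = - \frac{1}{963}$ ($l = \frac{1}{9 \left(-107\right)} = \frac{1}{9} \left(- \frac{1}{107}\right) = - \frac{1}{963} \approx -0.0010384$)
$T{\left(Q,o \right)} = \frac{1}{3 \left(Q - o\right)}$
$Y{\left(N \right)} = \sqrt{- \frac{1}{963} + N}$ ($Y{\left(N \right)} = \sqrt{N - \frac{1}{963}} = \sqrt{- \frac{1}{963} + N}$)
$O{\left(B \right)} = -56$ ($O{\left(B \right)} = - 7 \frac{B 8}{B} = - 7 \frac{8 B}{B} = \left(-7\right) 8 = -56$)
$\left(223 - 50\right) O{\left(3 \right)} - Y{\left(T{\left(-18,9 \right)} \right)} = \left(223 - 50\right) \left(-56\right) - \frac{\sqrt{-107 + 103041 \frac{1}{3 \left(-18 - 9\right)}}}{321} = 173 \left(-56\right) - \frac{\sqrt{-107 + 103041 \frac{1}{3 \left(-18 - 9\right)}}}{321} = -9688 - \frac{\sqrt{-107 + 103041 \frac{1}{3 \left(-27\right)}}}{321} = -9688 - \frac{\sqrt{-107 + 103041 \cdot \frac{1}{3} \left(- \frac{1}{27}\right)}}{321} = -9688 - \frac{\sqrt{-107 + 103041 \left(- \frac{1}{81}\right)}}{321} = -9688 - \frac{\sqrt{-107 - \frac{11449}{9}}}{321} = -9688 - \frac{\sqrt{- \frac{12412}{9}}}{321} = -9688 - \frac{\frac{2}{3} i \sqrt{3103}}{321} = -9688 - \frac{2 i \sqrt{3103}}{963}$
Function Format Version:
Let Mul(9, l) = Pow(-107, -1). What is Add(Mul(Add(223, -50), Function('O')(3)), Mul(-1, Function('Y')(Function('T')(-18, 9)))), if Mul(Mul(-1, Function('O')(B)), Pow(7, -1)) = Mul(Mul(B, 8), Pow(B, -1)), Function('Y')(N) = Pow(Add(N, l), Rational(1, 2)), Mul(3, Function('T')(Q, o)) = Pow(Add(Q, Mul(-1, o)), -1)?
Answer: Add(-9688, Mul(Rational(-2, 963), I, Pow(3103, Rational(1, 2)))) ≈ Add(-9688.0, Mul(-0.11569, I))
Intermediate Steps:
l = Rational(-1, 963) (l = Mul(Rational(1, 9), Pow(-107, -1)) = Mul(Rational(1, 9), Rational(-1, 107)) = Rational(-1, 963) ≈ -0.0010384)
Function('T')(Q, o) = Mul(Rational(1, 3), Pow(Add(Q, Mul(-1, o)), -1))
Function('Y')(N) = Pow(Add(Rational(-1, 963), N), Rational(1, 2)) (Function('Y')(N) = Pow(Add(N, Rational(-1, 963)), Rational(1, 2)) = Pow(Add(Rational(-1, 963), N), Rational(1, 2)))
Function('O')(B) = -56 (Function('O')(B) = Mul(-7, Mul(Mul(B, 8), Pow(B, -1))) = Mul(-7, Mul(Mul(8, B), Pow(B, -1))) = Mul(-7, 8) = -56)
Add(Mul(Add(223, -50), Function('O')(3)), Mul(-1, Function('Y')(Function('T')(-18, 9)))) = Add(Mul(Add(223, -50), -56), Mul(-1, Mul(Rational(1, 321), Pow(Add(-107, Mul(103041, Mul(Rational(1, 3), Pow(Add(-18, Mul(-1, 9)), -1)))), Rational(1, 2))))) = Add(Mul(173, -56), Mul(-1, Mul(Rational(1, 321), Pow(Add(-107, Mul(103041, Mul(Rational(1, 3), Pow(Add(-18, -9), -1)))), Rational(1, 2))))) = Add(-9688, Mul(-1, Mul(Rational(1, 321), Pow(Add(-107, Mul(103041, Mul(Rational(1, 3), Pow(-27, -1)))), Rational(1, 2))))) = Add(-9688, Mul(-1, Mul(Rational(1, 321), Pow(Add(-107, Mul(103041, Mul(Rational(1, 3), Rational(-1, 27)))), Rational(1, 2))))) = Add(-9688, Mul(-1, Mul(Rational(1, 321), Pow(Add(-107, Mul(103041, Rational(-1, 81))), Rational(1, 2))))) = Add(-9688, Mul(-1, Mul(Rational(1, 321), Pow(Add(-107, Rational(-11449, 9)), Rational(1, 2))))) = Add(-9688, Mul(-1, Mul(Rational(1, 321), Pow(Rational(-12412, 9), Rational(1, 2))))) = Add(-9688, Mul(-1, Mul(Rational(1, 321), Mul(Rational(2, 3), I, Pow(3103, Rational(1, 2)))))) = Add(-9688, Mul(-1, Mul(Rational(2, 963), I, Pow(3103, Rational(1, 2))))) = Add(-9688, Mul(Rational(-2, 963), I, Pow(3103, Rational(1, 2))))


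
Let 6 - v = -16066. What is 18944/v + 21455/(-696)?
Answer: -41454967/1398264 ≈ -29.647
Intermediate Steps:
v = 16072 (v = 6 - 1*(-16066) = 6 + 16066 = 16072)
18944/v + 21455/(-696) = 18944/16072 + 21455/(-696) = 18944*(1/16072) + 21455*(-1/696) = 2368/2009 - 21455/696 = -41454967/1398264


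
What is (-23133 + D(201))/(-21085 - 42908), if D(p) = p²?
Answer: -5756/21331 ≈ -0.26984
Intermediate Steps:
(-23133 + D(201))/(-21085 - 42908) = (-23133 + 201²)/(-21085 - 42908) = (-23133 + 40401)/(-63993) = 17268*(-1/63993) = -5756/21331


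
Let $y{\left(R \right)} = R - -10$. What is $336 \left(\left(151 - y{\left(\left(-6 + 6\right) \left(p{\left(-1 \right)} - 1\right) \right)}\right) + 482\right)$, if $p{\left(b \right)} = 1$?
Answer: $209328$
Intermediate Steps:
$y{\left(R \right)} = 10 + R$ ($y{\left(R \right)} = R + \left(15 - 5\right) = R + 10 = 10 + R$)
$336 \left(\left(151 - y{\left(\left(-6 + 6\right) \left(p{\left(-1 \right)} - 1\right) \right)}\right) + 482\right) = 336 \left(\left(151 - \left(10 + \left(-6 + 6\right) \left(1 - 1\right)\right)\right) + 482\right) = 336 \left(\left(151 - \left(10 + 0 \cdot 0\right)\right) + 482\right) = 336 \left(\left(151 - \left(10 + 0\right)\right) + 482\right) = 336 \left(\left(151 - 10\right) + 482\right) = 336 \left(141 + 482\right) = 336 \cdot 623 = 209328$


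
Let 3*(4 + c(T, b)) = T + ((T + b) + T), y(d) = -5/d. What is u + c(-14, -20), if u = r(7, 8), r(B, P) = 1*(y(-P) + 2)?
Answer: -529/24 ≈ -22.042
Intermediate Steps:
r(B, P) = 2 + 5/P (r(B, P) = 1*(-5*(-1/P) + 2) = 1*(-(-5)/P + 2) = 1*(5/P + 2) = 1*(2 + 5/P) = 2 + 5/P)
c(T, b) = -4 + T + b/3 (c(T, b) = -4 + (T + ((T + b) + T))/3 = -4 + (T + (b + 2*T))/3 = -4 + (b + 3*T)/3 = -4 + (T + b/3) = -4 + T + b/3)
u = 21/8 (u = 2 + 5/8 = 21/8 ≈ 2.6250)
u + c(-14, -20) = 21/8 + (-4 - 14 + (⅓)*(-20)) = 21/8 + (-4 - 14 - 20/3) = 21/8 - 74/3 = -529/24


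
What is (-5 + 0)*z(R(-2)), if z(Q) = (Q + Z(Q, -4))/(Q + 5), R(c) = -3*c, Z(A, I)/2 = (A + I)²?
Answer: -70/11 ≈ -6.3636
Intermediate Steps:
Z(A, I) = 2*(A + I)²
z(Q) = (Q + 2*(-4 + Q)²)/(5 + Q) (z(Q) = (Q + 2*(Q - 4)²)/(Q + 5) = (Q + 2*(-4 + Q)²)/(5 + Q))
(-5 + 0)*z(R(-2)) = (-5 + 0)*((-3*(-2) + 2*(-4 - 3*(-2))²)/(5 - 3*(-2))) = -5*(6 + 2*(-4 + 6)²)/(5 + 6) = -5*(6 + 2*2²)/11 = -5*(6 + 2*4)/11 = -5*(6 + 8)/11 = -5*14/11 = -70/11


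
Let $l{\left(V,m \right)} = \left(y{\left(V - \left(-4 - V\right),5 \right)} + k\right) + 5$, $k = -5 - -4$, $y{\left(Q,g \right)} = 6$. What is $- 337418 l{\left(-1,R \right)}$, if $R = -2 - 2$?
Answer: $-3374180$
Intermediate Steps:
$k = -1$ ($k = -5 + 4 = -1$)
$R = -4$ ($R = -2 - 2 = -4$)
$l{\left(V,m \right)} = 10$ ($l{\left(V,m \right)} = \left(6 - 1\right) + 5 = 5 + 5 = 10$)
$- 337418 l{\left(-1,R \right)} = \left(-337418\right) 10 = -3374180$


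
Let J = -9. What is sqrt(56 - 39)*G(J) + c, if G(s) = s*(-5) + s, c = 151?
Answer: 151 + 36*sqrt(17) ≈ 299.43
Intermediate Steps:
G(s) = -4*s (G(s) = -5*s + s = -4*s)
sqrt(56 - 39)*G(J) + c = sqrt(56 - 39)*(-4*(-9)) + 151 = sqrt(17)*36 + 151 = 36*sqrt(17) + 151 = 151 + 36*sqrt(17)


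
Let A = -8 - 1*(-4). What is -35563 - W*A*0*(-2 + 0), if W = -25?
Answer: -35563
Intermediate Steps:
A = -4 (A = -8 + 4 = -4)
-35563 - W*A*0*(-2 + 0) = -35563 - (-25*(-4))*0*(-2 + 0) = -35563 - 100*0*(-2) = -35563 - 100*0 = -35563 - 1*0 = -35563 + 0 = -35563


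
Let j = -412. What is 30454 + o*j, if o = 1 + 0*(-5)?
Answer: 30042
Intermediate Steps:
o = 1 (o = 1 + 0 = 1)
30454 + o*j = 30454 + 1*(-412) = 30454 - 412 = 30042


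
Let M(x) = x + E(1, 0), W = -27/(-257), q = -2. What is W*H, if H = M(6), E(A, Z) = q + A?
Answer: 135/257 ≈ 0.52529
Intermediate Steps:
E(A, Z) = -2 + A
W = 27/257 (W = -27*(-1/257) = 27/257 ≈ 0.10506)
M(x) = -1 + x (M(x) = x + (-2 + 1) = x - 1 = -1 + x)
H = 5 (H = -1 + 6 = 5)
W*H = (27/257)*5 = 135/257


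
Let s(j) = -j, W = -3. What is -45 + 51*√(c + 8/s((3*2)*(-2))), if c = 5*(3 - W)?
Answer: -45 + 34*√69 ≈ 237.43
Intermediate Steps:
c = 30 (c = 5*(3 - 1*(-3)) = 5*(3 + 3) = 5*6 = 30)
-45 + 51*√(c + 8/s((3*2)*(-2))) = -45 + 51*√(30 + 8/((-3*2*(-2)))) = -45 + 51*√(30 + 8/((-6*(-2)))) = -45 + 51*√(30 + 8/((-1*(-12)))) = -45 + 51*√(30 + 8/12) = -45 + 51*√(30 + 8*(1/12)) = -45 + 51*√(30 + ⅔) = -45 + 51*√(92/3) = -45 + 51*(2*√69/3) = -45 + 34*√69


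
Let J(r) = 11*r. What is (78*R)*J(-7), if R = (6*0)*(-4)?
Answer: 0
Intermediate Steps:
R = 0 (R = 0*(-4) = 0)
(78*R)*J(-7) = (78*0)*(11*(-7)) = 0*(-77) = 0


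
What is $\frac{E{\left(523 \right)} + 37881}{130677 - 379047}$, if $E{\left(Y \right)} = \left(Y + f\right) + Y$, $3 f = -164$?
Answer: $- \frac{116617}{745110} \approx -0.15651$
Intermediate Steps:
$f = - \frac{164}{3}$ ($f = \frac{1}{3} \left(-164\right) = - \frac{164}{3} \approx -54.667$)
$E{\left(Y \right)} = - \frac{164}{3} + 2 Y$ ($E{\left(Y \right)} = \left(Y - \frac{164}{3}\right) + Y = \left(- \frac{164}{3} + Y\right) + Y = - \frac{164}{3} + 2 Y$)
$\frac{E{\left(523 \right)} + 37881}{130677 - 379047} = \frac{\left(- \frac{164}{3} + 2 \cdot 523\right) + 37881}{130677 - 379047} = \frac{\left(- \frac{164}{3} + 1046\right) + 37881}{-248370} = \left(\frac{2974}{3} + 37881\right) \left(- \frac{1}{248370}\right) = \frac{116617}{3} \left(- \frac{1}{248370}\right) = - \frac{116617}{745110}$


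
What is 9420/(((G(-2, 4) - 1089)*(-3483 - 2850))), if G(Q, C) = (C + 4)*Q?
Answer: 628/466531 ≈ 0.0013461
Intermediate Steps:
G(Q, C) = Q*(4 + C) (G(Q, C) = (4 + C)*Q = Q*(4 + C))
9420/(((G(-2, 4) - 1089)*(-3483 - 2850))) = 9420/(((-2*(4 + 4) - 1089)*(-3483 - 2850))) = 9420/(((-2*8 - 1089)*(-6333))) = 9420/(((-16 - 1089)*(-6333))) = 9420/((-1105*(-6333))) = 9420/6997965 = 9420*(1/6997965) = 628/466531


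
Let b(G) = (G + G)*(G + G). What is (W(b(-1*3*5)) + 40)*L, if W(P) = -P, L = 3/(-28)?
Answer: 645/7 ≈ 92.143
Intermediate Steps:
L = -3/28 (L = 3*(-1/28) = -3/28 ≈ -0.10714)
b(G) = 4*G² (b(G) = (2*G)*(2*G) = 4*G²)
(W(b(-1*3*5)) + 40)*L = (-4*(-1*3*5)² + 40)*(-3/28) = (-4*(-3*5)² + 40)*(-3/28) = (-4*(-15)² + 40)*(-3/28) = (-4*225 + 40)*(-3/28) = (-1*900 + 40)*(-3/28) = (-900 + 40)*(-3/28) = -860*(-3/28) = 645/7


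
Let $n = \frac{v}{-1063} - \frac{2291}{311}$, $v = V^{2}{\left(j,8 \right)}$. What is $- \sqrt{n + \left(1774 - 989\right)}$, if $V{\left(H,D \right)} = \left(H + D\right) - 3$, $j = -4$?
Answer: $- \frac{3 \sqrt{9443200276397}}{330593} \approx -27.886$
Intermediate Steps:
$V{\left(H,D \right)} = -3 + D + H$ ($V{\left(H,D \right)} = \left(D + H\right) - 3 = -3 + D + H$)
$v = 1$ ($v = \left(-3 + 8 - 4\right)^{2} = 1^{2} = 1$)
$n = - \frac{2435644}{330593}$ ($n = 1 \frac{1}{-1063} - \frac{2291}{311} = 1 \left(- \frac{1}{1063}\right) - \frac{2291}{311} = - \frac{1}{1063} - \frac{2291}{311} = - \frac{2435644}{330593} \approx -7.3675$)
$- \sqrt{n + \left(1774 - 989\right)} = - \sqrt{- \frac{2435644}{330593} + \left(1774 - 989\right)} = - \sqrt{- \frac{2435644}{330593} + 785} = - \sqrt{\frac{257079861}{330593}} = - \frac{3 \sqrt{9443200276397}}{330593}$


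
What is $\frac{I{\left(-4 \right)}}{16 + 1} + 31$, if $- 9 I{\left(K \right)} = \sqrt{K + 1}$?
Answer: $31 - \frac{i \sqrt{3}}{153} \approx 31.0 - 0.011321 i$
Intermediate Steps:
$I{\left(K \right)} = - \frac{\sqrt{1 + K}}{9}$ ($I{\left(K \right)} = - \frac{\sqrt{K + 1}}{9} = - \frac{\sqrt{1 + K}}{9}$)
$\frac{I{\left(-4 \right)}}{16 + 1} + 31 = \frac{\left(- \frac{1}{9}\right) \sqrt{1 - 4}}{16 + 1} + 31 = \frac{\left(- \frac{1}{9}\right) \sqrt{-3}}{17} + 31 = - \frac{i \sqrt{3}}{9} \cdot \frac{1}{17} + 31 = - \frac{i \sqrt{3}}{153} + 31 = 31 - \frac{i \sqrt{3}}{153}$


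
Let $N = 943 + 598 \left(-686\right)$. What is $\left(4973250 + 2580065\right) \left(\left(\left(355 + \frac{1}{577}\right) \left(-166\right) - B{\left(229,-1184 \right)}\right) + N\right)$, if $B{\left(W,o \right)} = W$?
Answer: $- \frac{2041603291853510}{577} \approx -3.5383 \cdot 10^{12}$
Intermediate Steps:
$N = -409285$ ($N = 943 - 410228 = -409285$)
$\left(4973250 + 2580065\right) \left(\left(\left(355 + \frac{1}{577}\right) \left(-166\right) - B{\left(229,-1184 \right)}\right) + N\right) = \left(4973250 + 2580065\right) \left(\left(\left(355 + \frac{1}{577}\right) \left(-166\right) - 229\right) - 409285\right) = 7553315 \left(\left(\left(355 + \frac{1}{577}\right) \left(-166\right) - 229\right) - 409285\right) = 7553315 \left(\left(\frac{204836}{577} \left(-166\right) - 229\right) - 409285\right) = 7553315 \left(\left(- \frac{34002776}{577} - 229\right) - 409285\right) = 7553315 \left(- \frac{34134909}{577} - 409285\right) = 7553315 \left(- \frac{270292354}{577}\right) = - \frac{2041603291853510}{577}$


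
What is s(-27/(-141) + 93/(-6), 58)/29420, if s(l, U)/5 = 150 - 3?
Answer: 147/5884 ≈ 0.024983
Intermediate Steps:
s(l, U) = 735 (s(l, U) = 5*(150 - 3) = 5*147 = 735)
s(-27/(-141) + 93/(-6), 58)/29420 = 735/29420 = 735*(1/29420) = 147/5884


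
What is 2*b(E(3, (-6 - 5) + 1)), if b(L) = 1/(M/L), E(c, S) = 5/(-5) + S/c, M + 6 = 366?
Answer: -13/540 ≈ -0.024074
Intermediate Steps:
M = 360 (M = -6 + 366 = 360)
E(c, S) = -1 + S/c (E(c, S) = 5*(-⅕) + S/c = -1 + S/c)
b(L) = L/360 (b(L) = 1/(360/L) = L/360)
2*b(E(3, (-6 - 5) + 1)) = 2*(((((-6 - 5) + 1) - 1*3)/3)/360) = 2*((((-11 + 1) - 3)/3)/360) = 2*(((-10 - 3)/3)/360) = 2*(((⅓)*(-13))/360) = 2*((1/360)*(-13/3)) = 2*(-13/1080) = -13/540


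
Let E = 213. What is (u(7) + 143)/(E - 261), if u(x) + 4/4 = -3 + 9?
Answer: -37/12 ≈ -3.0833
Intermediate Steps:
u(x) = 5 (u(x) = -1 + (-3 + 9) = -1 + 6 = 5)
(u(7) + 143)/(E - 261) = (5 + 143)/(213 - 261) = 148/(-48) = 148*(-1/48) = -37/12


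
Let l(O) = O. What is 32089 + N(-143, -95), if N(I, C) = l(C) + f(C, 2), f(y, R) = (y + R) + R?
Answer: 31903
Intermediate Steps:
f(y, R) = y + 2*R (f(y, R) = (R + y) + R = y + 2*R)
N(I, C) = 4 + 2*C (N(I, C) = C + (C + 2*2) = C + (C + 4) = C + (4 + C) = 4 + 2*C)
32089 + N(-143, -95) = 32089 + (4 + 2*(-95)) = 32089 + (4 - 190) = 32089 - 186 = 31903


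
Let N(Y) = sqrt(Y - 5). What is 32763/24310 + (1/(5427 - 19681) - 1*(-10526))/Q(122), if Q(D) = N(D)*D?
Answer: 32763/24310 + 150037603*sqrt(13)/67820532 ≈ 9.3242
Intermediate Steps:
N(Y) = sqrt(-5 + Y)
Q(D) = D*sqrt(-5 + D) (Q(D) = sqrt(-5 + D)*D = D*sqrt(-5 + D))
32763/24310 + (1/(5427 - 19681) - 1*(-10526))/Q(122) = 32763/24310 + (1/(5427 - 19681) - 1*(-10526))/((122*sqrt(-5 + 122))) = 32763*(1/24310) + (1/(-14254) + 10526)/((122*sqrt(117))) = 32763/24310 + (-1/14254 + 10526)/((122*(3*sqrt(13)))) = 32763/24310 + 150037603/(14254*((366*sqrt(13)))) = 32763/24310 + 150037603*(sqrt(13)/4758)/14254 = 32763/24310 + 150037603*sqrt(13)/67820532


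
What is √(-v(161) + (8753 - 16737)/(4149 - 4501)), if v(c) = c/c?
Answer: 3*√1166/22 ≈ 4.6564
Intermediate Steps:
v(c) = 1
√(-v(161) + (8753 - 16737)/(4149 - 4501)) = √(-1*1 + (8753 - 16737)/(4149 - 4501)) = √(-1 - 7984/(-352)) = √(-1 - 7984*(-1/352)) = √(-1 + 499/22) = √(477/22) = 3*√1166/22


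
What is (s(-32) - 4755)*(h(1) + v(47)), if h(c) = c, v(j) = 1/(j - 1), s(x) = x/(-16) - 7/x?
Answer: -7148183/1472 ≈ -4856.1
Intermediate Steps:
s(x) = -7/x - x/16 (s(x) = x*(-1/16) - 7/x = -x/16 - 7/x = -7/x - x/16)
v(j) = 1/(-1 + j)
(s(-32) - 4755)*(h(1) + v(47)) = ((-7/(-32) - 1/16*(-32)) - 4755)*(1 + 1/(-1 + 47)) = ((-7*(-1/32) + 2) - 4755)*(1 + 1/46) = ((7/32 + 2) - 4755)*(1 + 1/46) = (71/32 - 4755)*(47/46) = -152089/32*47/46 = -7148183/1472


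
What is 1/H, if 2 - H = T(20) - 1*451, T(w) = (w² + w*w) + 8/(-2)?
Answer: -1/343 ≈ -0.0029155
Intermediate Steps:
T(w) = -4 + 2*w² (T(w) = (w² + w²) + 8*(-½) = 2*w² - 4 = -4 + 2*w²)
H = -343 (H = 2 - ((-4 + 2*20²) - 1*451) = 2 - ((-4 + 2*400) - 451) = 2 - ((-4 + 800) - 451) = 2 - (796 - 451) = 2 - 1*345 = 2 - 345 = -343)
1/H = 1/(-343) = -1/343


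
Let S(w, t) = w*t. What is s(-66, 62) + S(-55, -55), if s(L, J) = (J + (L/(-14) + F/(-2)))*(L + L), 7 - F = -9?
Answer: -33077/7 ≈ -4725.3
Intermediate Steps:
F = 16 (F = 7 - 1*(-9) = 7 + 9 = 16)
s(L, J) = 2*L*(-8 + J - L/14) (s(L, J) = (J + (L/(-14) + 16/(-2)))*(L + L) = (J + (L*(-1/14) + 16*(-½)))*(2*L) = (J + (-L/14 - 8))*(2*L) = (J + (-8 - L/14))*(2*L) = (-8 + J - L/14)*(2*L) = 2*L*(-8 + J - L/14))
S(w, t) = t*w
s(-66, 62) + S(-55, -55) = (⅐)*(-66)*(-112 - 1*(-66) + 14*62) - 55*(-55) = (⅐)*(-66)*(-112 + 66 + 868) + 3025 = (⅐)*(-66)*822 + 3025 = -54252/7 + 3025 = -33077/7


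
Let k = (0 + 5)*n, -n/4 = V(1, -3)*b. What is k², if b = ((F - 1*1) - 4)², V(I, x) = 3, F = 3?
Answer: 57600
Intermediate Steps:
b = 4 (b = ((3 - 1*1) - 4)² = ((3 - 1) - 4)² = (2 - 4)² = (-2)² = 4)
n = -48 (n = -12*4 = -4*12 = -48)
k = -240 (k = (0 + 5)*(-48) = 5*(-48) = -240)
k² = (-240)² = 57600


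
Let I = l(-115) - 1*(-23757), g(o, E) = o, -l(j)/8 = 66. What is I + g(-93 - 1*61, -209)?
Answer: 23075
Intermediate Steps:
l(j) = -528 (l(j) = -8*66 = -528)
I = 23229 (I = -528 - 1*(-23757) = -528 + 23757 = 23229)
I + g(-93 - 1*61, -209) = 23229 + (-93 - 1*61) = 23229 + (-93 - 61) = 23229 - 154 = 23075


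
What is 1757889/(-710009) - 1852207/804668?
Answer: -2729600665715/571321522012 ≈ -4.7777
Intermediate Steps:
1757889/(-710009) - 1852207/804668 = 1757889*(-1/710009) - 1852207*1/804668 = -1757889/710009 - 1852207/804668 = -2729600665715/571321522012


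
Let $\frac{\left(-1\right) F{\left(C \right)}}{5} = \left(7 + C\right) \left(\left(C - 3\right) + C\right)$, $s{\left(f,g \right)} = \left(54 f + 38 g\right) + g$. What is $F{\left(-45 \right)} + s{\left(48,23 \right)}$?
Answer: $-14181$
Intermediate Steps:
$s{\left(f,g \right)} = 39 g + 54 f$ ($s{\left(f,g \right)} = \left(38 g + 54 f\right) + g = 39 g + 54 f$)
$F{\left(C \right)} = - 5 \left(-3 + 2 C\right) \left(7 + C\right)$ ($F{\left(C \right)} = - 5 \left(7 + C\right) \left(\left(C - 3\right) + C\right) = - 5 \left(7 + C\right) \left(\left(-3 + C\right) + C\right) = - 5 \left(7 + C\right) \left(-3 + 2 C\right) = - 5 \left(-3 + 2 C\right) \left(7 + C\right)$)
$F{\left(-45 \right)} + s{\left(48,23 \right)} = \left(105 - -2475 - 10 \left(-45\right)^{2}\right) + \left(39 \cdot 23 + 54 \cdot 48\right) = \left(105 + 2475 - 20250\right) + \left(897 + 2592\right) = \left(105 + 2475 - 20250\right) + 3489 = -17670 + 3489 = -14181$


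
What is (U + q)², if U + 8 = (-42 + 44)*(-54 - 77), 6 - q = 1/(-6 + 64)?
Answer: 234487969/3364 ≈ 69705.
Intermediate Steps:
q = 347/58 (q = 6 - 1/(-6 + 64) = 6 - 1/58 = 347/58 ≈ 5.9828)
U = -270 (U = -8 + (-42 + 44)*(-54 - 77) = -8 + 2*(-131) = -8 - 262 = -270)
(U + q)² = (-270 + 347/58)² = (-15313/58)² = 234487969/3364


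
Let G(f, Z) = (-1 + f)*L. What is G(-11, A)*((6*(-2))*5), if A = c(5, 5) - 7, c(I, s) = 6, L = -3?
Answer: -2160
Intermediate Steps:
A = -1 (A = 6 - 7 = -1)
G(f, Z) = 3 - 3*f (G(f, Z) = (-1 + f)*(-3) = 3 - 3*f)
G(-11, A)*((6*(-2))*5) = (3 - 3*(-11))*((6*(-2))*5) = (3 + 33)*(-12*5) = 36*(-60) = -2160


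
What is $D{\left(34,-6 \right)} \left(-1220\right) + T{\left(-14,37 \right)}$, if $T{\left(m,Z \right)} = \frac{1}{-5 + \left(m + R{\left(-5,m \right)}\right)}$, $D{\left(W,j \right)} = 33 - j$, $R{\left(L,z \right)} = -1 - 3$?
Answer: $- \frac{1094341}{23} \approx -47580.0$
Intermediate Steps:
$R{\left(L,z \right)} = -4$ ($R{\left(L,z \right)} = -1 - 3 = -4$)
$T{\left(m,Z \right)} = \frac{1}{-9 + m}$ ($T{\left(m,Z \right)} = \frac{1}{-5 + \left(m - 4\right)} = \frac{1}{-5 + \left(-4 + m\right)} = \frac{1}{-9 + m}$)
$D{\left(34,-6 \right)} \left(-1220\right) + T{\left(-14,37 \right)} = \left(33 - -6\right) \left(-1220\right) + \frac{1}{-9 - 14} = \left(33 + 6\right) \left(-1220\right) + \frac{1}{-23} = 39 \left(-1220\right) - \frac{1}{23} = -47580 - \frac{1}{23} = - \frac{1094341}{23}$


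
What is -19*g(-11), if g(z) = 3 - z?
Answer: -266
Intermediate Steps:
-19*g(-11) = -19*(3 - 1*(-11)) = -19*(3 + 11) = -19*14 = -266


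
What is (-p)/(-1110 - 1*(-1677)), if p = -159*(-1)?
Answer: -53/189 ≈ -0.28042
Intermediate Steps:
p = 159
(-p)/(-1110 - 1*(-1677)) = (-1*159)/(-1110 - 1*(-1677)) = -159/(-1110 + 1677) = -159/567 = -159*1/567 = -53/189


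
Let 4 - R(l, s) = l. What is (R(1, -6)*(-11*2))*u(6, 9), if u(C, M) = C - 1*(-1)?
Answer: -462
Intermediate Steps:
u(C, M) = 1 + C (u(C, M) = C + 1 = 1 + C)
R(l, s) = 4 - l
(R(1, -6)*(-11*2))*u(6, 9) = ((4 - 1*1)*(-11*2))*(1 + 6) = ((4 - 1)*(-22))*7 = (3*(-22))*7 = -66*7 = -462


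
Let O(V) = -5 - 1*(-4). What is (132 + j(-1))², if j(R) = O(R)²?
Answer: 17689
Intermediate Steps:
O(V) = -1 (O(V) = -5 + 4 = -1)
j(R) = 1 (j(R) = (-1)² = 1)
(132 + j(-1))² = (132 + 1)² = 133² = 17689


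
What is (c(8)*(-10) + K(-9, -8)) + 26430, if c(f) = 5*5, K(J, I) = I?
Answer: 26172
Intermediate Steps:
c(f) = 25
(c(8)*(-10) + K(-9, -8)) + 26430 = (25*(-10) - 8) + 26430 = (-250 - 8) + 26430 = -258 + 26430 = 26172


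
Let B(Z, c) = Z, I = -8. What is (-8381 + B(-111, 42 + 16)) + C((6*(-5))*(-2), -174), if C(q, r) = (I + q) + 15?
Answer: -8425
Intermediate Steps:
C(q, r) = 7 + q (C(q, r) = (-8 + q) + 15 = 7 + q)
(-8381 + B(-111, 42 + 16)) + C((6*(-5))*(-2), -174) = (-8381 - 111) + (7 + (6*(-5))*(-2)) = -8492 + (7 - 30*(-2)) = -8492 + (7 + 60) = -8492 + 67 = -8425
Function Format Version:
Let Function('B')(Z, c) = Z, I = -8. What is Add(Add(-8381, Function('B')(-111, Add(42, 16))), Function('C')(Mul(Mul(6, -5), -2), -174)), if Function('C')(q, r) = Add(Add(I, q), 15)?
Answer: -8425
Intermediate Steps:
Function('C')(q, r) = Add(7, q) (Function('C')(q, r) = Add(Add(-8, q), 15) = Add(7, q))
Add(Add(-8381, Function('B')(-111, Add(42, 16))), Function('C')(Mul(Mul(6, -5), -2), -174)) = Add(Add(-8381, -111), Add(7, Mul(Mul(6, -5), -2))) = Add(-8492, Add(7, Mul(-30, -2))) = Add(-8492, Add(7, 60)) = Add(-8492, 67) = -8425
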